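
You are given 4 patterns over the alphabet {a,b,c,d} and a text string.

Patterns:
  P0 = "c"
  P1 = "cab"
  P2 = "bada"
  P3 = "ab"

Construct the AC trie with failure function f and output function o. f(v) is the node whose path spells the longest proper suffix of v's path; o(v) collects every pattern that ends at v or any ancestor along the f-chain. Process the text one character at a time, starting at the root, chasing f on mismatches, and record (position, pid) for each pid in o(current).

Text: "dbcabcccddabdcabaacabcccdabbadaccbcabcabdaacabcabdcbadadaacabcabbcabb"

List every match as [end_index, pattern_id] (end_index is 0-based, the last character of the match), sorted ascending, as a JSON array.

Build:
Trie (insert patterns):
  n0 'ε': a→8 b→4 c→1
  n1 'c': a→2  [P0 ends]
  n2 'ca': b→3
  n3 'cab': ·  [P1 ends]
  n4 'b': a→5
  n5 'ba': d→6
  n6 'bad': a→7
  n7 'bada': ·  [P2 ends]
  n8 'a': b→9
  n9 'ab': ·  [P3 ends]

BFS fail/out derivation:
  n1('c'): parent n0 fail=0; on 'c' 0 → fail=0;  out {0}∪∅={0}
  n4('b'): parent n0 fail=0; on 'b' 0 → fail=0;  out ∅∪∅=∅
  n8('a'): parent n0 fail=0; on 'a' 0 → fail=0;  out ∅∪∅=∅
  n2('ca'): parent n1 fail=0; on 'a' 0 → fail=8;  out ∅∪∅=∅
  n5('ba'): parent n4 fail=0; on 'a' 0 → fail=8;  out ∅∪∅=∅
  n9('ab'): parent n8 fail=0; on 'b' 0 → fail=4;  out {3}∪∅={3}
  n3('cab'): parent n2 fail=8; on 'b' 8 → fail=9;  out {1}∪{3}={1,3}
  n6('bad'): parent n5 fail=8; on 'd' 8→0 → fail=0;  out ∅∪∅=∅
  n7('bada'): parent n6 fail=0; on 'a' 0 → fail=8;  out {2}∪∅={2}

Run:
pos 0 'd': at 0
pos 1 'b': at 4
pos 2 'c': at 1 (via fail)  emit P0@[2:2]
pos 3 'a': at 2
pos 4 'b': at 3  emit P1@[2:4],P3@[3:4]
pos 5 'c': at 1 (via fail)  emit P0@[5:5]
pos 6 'c': at 1 (via fail)  emit P0@[6:6]
pos 7 'c': at 1 (via fail)  emit P0@[7:7]
pos 8 'd': at 0 (via fail)
pos 9 'd': at 0
pos 10 'a': at 8
pos 11 'b': at 9  emit P3@[10:11]
pos 12 'd': at 0 (via fail)
pos 13 'c': at 1  emit P0@[13:13]
pos 14 'a': at 2
pos 15 'b': at 3  emit P1@[13:15],P3@[14:15]
pos 16 'a': at 5 (via fail)
pos 17 'a': at 8 (via fail)
pos 18 'c': at 1 (via fail)  emit P0@[18:18]
pos 19 'a': at 2
pos 20 'b': at 3  emit P1@[18:20],P3@[19:20]
pos 21 'c': at 1 (via fail)  emit P0@[21:21]
pos 22 'c': at 1 (via fail)  emit P0@[22:22]
pos 23 'c': at 1 (via fail)  emit P0@[23:23]
pos 24 'd': at 0 (via fail)
pos 25 'a': at 8
pos 26 'b': at 9  emit P3@[25:26]
pos 27 'b': at 4 (via fail)
pos 28 'a': at 5
pos 29 'd': at 6
pos 30 'a': at 7  emit P2@[27:30]
pos 31 'c': at 1 (via fail)  emit P0@[31:31]
pos 32 'c': at 1 (via fail)  emit P0@[32:32]
pos 33 'b': at 4 (via fail)
pos 34 'c': at 1 (via fail)  emit P0@[34:34]
pos 35 'a': at 2
pos 36 'b': at 3  emit P1@[34:36],P3@[35:36]
pos 37 'c': at 1 (via fail)  emit P0@[37:37]
pos 38 'a': at 2
pos 39 'b': at 3  emit P1@[37:39],P3@[38:39]
pos 40 'd': at 0 (via fail)
pos 41 'a': at 8
pos 42 'a': at 8 (via fail)
pos 43 'c': at 1 (via fail)  emit P0@[43:43]
pos 44 'a': at 2
pos 45 'b': at 3  emit P1@[43:45],P3@[44:45]
pos 46 'c': at 1 (via fail)  emit P0@[46:46]
pos 47 'a': at 2
pos 48 'b': at 3  emit P1@[46:48],P3@[47:48]
pos 49 'd': at 0 (via fail)
pos 50 'c': at 1  emit P0@[50:50]
pos 51 'b': at 4 (via fail)
pos 52 'a': at 5
pos 53 'd': at 6
pos 54 'a': at 7  emit P2@[51:54]
pos 55 'd': at 0 (via fail)
pos 56 'a': at 8
pos 57 'a': at 8 (via fail)
pos 58 'c': at 1 (via fail)  emit P0@[58:58]
pos 59 'a': at 2
pos 60 'b': at 3  emit P1@[58:60],P3@[59:60]
pos 61 'c': at 1 (via fail)  emit P0@[61:61]
pos 62 'a': at 2
pos 63 'b': at 3  emit P1@[61:63],P3@[62:63]
pos 64 'b': at 4 (via fail)
pos 65 'c': at 1 (via fail)  emit P0@[65:65]
pos 66 'a': at 2
pos 67 'b': at 3  emit P1@[65:67],P3@[66:67]
pos 68 'b': at 4 (via fail)

All matches (sorted): [[2,0],[4,1],[4,3],[5,0],[6,0],[7,0],[11,3],[13,0],[15,1],[15,3],[18,0],[20,1],[20,3],[21,0],[22,0],[23,0],[26,3],[30,2],[31,0],[32,0],[34,0],[36,1],[36,3],[37,0],[39,1],[39,3],[43,0],[45,1],[45,3],[46,0],[48,1],[48,3],[50,0],[54,2],[58,0],[60,1],[60,3],[61,0],[63,1],[63,3],[65,0],[67,1],[67,3]]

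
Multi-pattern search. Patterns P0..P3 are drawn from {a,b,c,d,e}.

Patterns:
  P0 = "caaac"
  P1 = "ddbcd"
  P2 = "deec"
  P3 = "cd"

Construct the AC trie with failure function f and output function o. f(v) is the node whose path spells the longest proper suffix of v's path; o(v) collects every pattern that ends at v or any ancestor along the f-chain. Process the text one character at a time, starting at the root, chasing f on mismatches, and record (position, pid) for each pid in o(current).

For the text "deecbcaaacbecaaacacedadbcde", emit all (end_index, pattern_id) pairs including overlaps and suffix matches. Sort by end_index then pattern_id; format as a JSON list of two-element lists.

Build:
Trie nodes:
  n0 'ε': c→1 d→6
  n1 'c': a→2 d→14
  n2 'ca': a→3
  n3 'caa': a→4
  n4 'caaa': c→5
  n5 'caaac': ·  ←P0
  n6 'd': d→7 e→11
  n7 'dd': b→8
  n8 'ddb': c→9
  n9 'ddbc': d→10
  n10 'ddbcd': ·  ←P1
  n11 'de': e→12
  n12 'dee': c→13
  n13 'deec': ·  ←P2
  n14 'cd': ·  ←P3

Failure links (BFS by depth):
  fail(1) 'c': from fail(0)=0 chase 'c': 0 ⇒ 0;  out=∅∪out(0)=∅
  fail(6) 'd': from fail(0)=0 chase 'd': 0 ⇒ 0;  out=∅∪out(0)=∅
  fail(2) 'ca': from fail(1)=0 chase 'a': 0 ⇒ 0;  out=∅∪out(0)=∅
  fail(7) 'dd': from fail(6)=0 chase 'd': 0 ⇒ 6;  out=∅∪out(6)=∅
  fail(11) 'de': from fail(6)=0 chase 'e': 0 ⇒ 0;  out=∅∪out(0)=∅
  fail(14) 'cd': from fail(1)=0 chase 'd': 0 ⇒ 6;  out={3}∪out(6)={3}
  fail(3) 'caa': from fail(2)=0 chase 'a': 0 ⇒ 0;  out=∅∪out(0)=∅
  fail(8) 'ddb': from fail(7)=6 chase 'b': 6→0 ⇒ 0;  out=∅∪out(0)=∅
  fail(12) 'dee': from fail(11)=0 chase 'e': 0 ⇒ 0;  out=∅∪out(0)=∅
  fail(4) 'caaa': from fail(3)=0 chase 'a': 0 ⇒ 0;  out=∅∪out(0)=∅
  fail(9) 'ddbc': from fail(8)=0 chase 'c': 0 ⇒ 1;  out=∅∪out(1)=∅
  fail(13) 'deec': from fail(12)=0 chase 'c': 0 ⇒ 1;  out={2}∪out(1)={2}
  fail(5) 'caaac': from fail(4)=0 chase 'c': 0 ⇒ 1;  out={0}∪out(1)={0}
  fail(10) 'ddbcd': from fail(9)=1 chase 'd': 1 ⇒ 14;  out={1}∪out(14)={1,3}

Run:
pos 0 'd': at 6
pos 1 'e': at 11
pos 2 'e': at 12
pos 3 'c': at 13  → match P2@[0:3]
pos 4 'b': at 0 (fail-walked)
pos 5 'c': at 1
pos 6 'a': at 2
pos 7 'a': at 3
pos 8 'a': at 4
pos 9 'c': at 5  → match P0@[5:9]
pos 10 'b': at 0 (fail-walked)
pos 11 'e': at 0
pos 12 'c': at 1
pos 13 'a': at 2
pos 14 'a': at 3
pos 15 'a': at 4
pos 16 'c': at 5  → match P0@[12:16]
pos 17 'a': at 2 (fail-walked)
pos 18 'c': at 1 (fail-walked)
pos 19 'e': at 0 (fail-walked)
pos 20 'd': at 6
pos 21 'a': at 0 (fail-walked)
pos 22 'd': at 6
pos 23 'b': at 0 (fail-walked)
pos 24 'c': at 1
pos 25 'd': at 14  → match P3@[24:25]
pos 26 'e': at 11 (fail-walked)

Result: [[3,2],[9,0],[16,0],[25,3]]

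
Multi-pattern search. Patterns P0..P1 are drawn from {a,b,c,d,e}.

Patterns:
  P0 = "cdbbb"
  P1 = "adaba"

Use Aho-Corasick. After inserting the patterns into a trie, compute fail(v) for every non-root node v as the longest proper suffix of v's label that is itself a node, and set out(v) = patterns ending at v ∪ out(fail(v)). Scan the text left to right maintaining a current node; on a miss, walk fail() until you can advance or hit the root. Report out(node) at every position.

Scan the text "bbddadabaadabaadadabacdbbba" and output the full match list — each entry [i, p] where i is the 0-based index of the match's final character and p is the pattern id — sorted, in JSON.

Construct AC machine:
Trie nodes:
  0='ε' goto a→6 c→1
  1='c' goto d→2
  2='cd' goto b→3
  3='cdb' goto b→4
  4='cdbb' goto b→5
  5='cdbbb' goto ·  [P0 ends]
  6='a' goto d→7
  7='ad' goto a→8
  8='ada' goto b→9
  9='adab' goto a→10
  10='adaba' goto ·  [P1 ends]

BFS fail/out derivation:
  fail(1) 'c': from fail(0)=0 chase 'c': 0 ⇒ 0;  out=∅∪out(0)=∅
  fail(6) 'a': from fail(0)=0 chase 'a': 0 ⇒ 0;  out=∅∪out(0)=∅
  fail(2) 'cd': from fail(1)=0 chase 'd': 0 ⇒ 0;  out=∅∪out(0)=∅
  fail(7) 'ad': from fail(6)=0 chase 'd': 0 ⇒ 0;  out=∅∪out(0)=∅
  fail(3) 'cdb': from fail(2)=0 chase 'b': 0 ⇒ 0;  out=∅∪out(0)=∅
  fail(8) 'ada': from fail(7)=0 chase 'a': 0 ⇒ 6;  out=∅∪out(6)=∅
  fail(4) 'cdbb': from fail(3)=0 chase 'b': 0 ⇒ 0;  out=∅∪out(0)=∅
  fail(9) 'adab': from fail(8)=6 chase 'b': 6→0 ⇒ 0;  out=∅∪out(0)=∅
  fail(5) 'cdbbb': from fail(4)=0 chase 'b': 0 ⇒ 0;  out={0}∪out(0)={0}
  fail(10) 'adaba': from fail(9)=0 chase 'a': 0 ⇒ 6;  out={1}∪out(6)={1}

Run:
pos 0 'b': at 0
pos 1 'b': at 0
pos 2 'd': at 0
pos 3 'd': at 0
pos 4 'a': at 6
pos 5 'd': at 7
pos 6 'a': at 8
pos 7 'b': at 9
pos 8 'a': at 10  → match P1@[4:8]
pos 9 'a': at 6 (via fail)
pos 10 'd': at 7
pos 11 'a': at 8
pos 12 'b': at 9
pos 13 'a': at 10  → match P1@[9:13]
pos 14 'a': at 6 (via fail)
pos 15 'd': at 7
pos 16 'a': at 8
pos 17 'd': at 7 (via fail)
pos 18 'a': at 8
pos 19 'b': at 9
pos 20 'a': at 10  → match P1@[16:20]
pos 21 'c': at 1 (via fail)
pos 22 'd': at 2
pos 23 'b': at 3
pos 24 'b': at 4
pos 25 'b': at 5  → match P0@[21:25]
pos 26 'a': at 6 (via fail)

All matches (sorted): [[8,1],[13,1],[20,1],[25,0]]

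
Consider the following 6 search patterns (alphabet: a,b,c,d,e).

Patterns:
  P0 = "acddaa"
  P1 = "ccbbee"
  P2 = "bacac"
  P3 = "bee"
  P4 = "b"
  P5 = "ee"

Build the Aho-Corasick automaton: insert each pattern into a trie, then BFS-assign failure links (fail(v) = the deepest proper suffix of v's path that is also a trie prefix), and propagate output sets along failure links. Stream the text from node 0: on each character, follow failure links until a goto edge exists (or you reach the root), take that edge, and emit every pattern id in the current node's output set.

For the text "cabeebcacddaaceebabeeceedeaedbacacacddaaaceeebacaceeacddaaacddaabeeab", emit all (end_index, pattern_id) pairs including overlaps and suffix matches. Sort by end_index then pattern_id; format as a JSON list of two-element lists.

Construct AC machine:
Trie (insert patterns):
  n0 'ε': a→1 b→13 c→7 e→20
  n1 'a': c→2
  n2 'ac': d→3
  n3 'acd': d→4
  n4 'acdd': a→5
  n5 'acdda': a→6
  n6 'acddaa': ·  ←P0
  n7 'c': c→8
  n8 'cc': b→9
  n9 'ccb': b→10
  n10 'ccbb': e→11
  n11 'ccbbe': e→12
  n12 'ccbbee': ·  ←P1
  n13 'b': a→14 e→18  ←P4
  n14 'ba': c→15
  n15 'bac': a→16
  n16 'baca': c→17
  n17 'bacac': ·  ←P2
  n18 'be': e→19
  n19 'bee': ·  ←P3
  n20 'e': e→21
  n21 'ee': ·  ←P5

BFS fail/out derivation:
  n1('a'): parent n0 fail=0; on 'a' 0 → fail=0;  out ∅∪∅=∅
  n7('c'): parent n0 fail=0; on 'c' 0 → fail=0;  out ∅∪∅=∅
  n13('b'): parent n0 fail=0; on 'b' 0 → fail=0;  out {4}∪∅={4}
  n20('e'): parent n0 fail=0; on 'e' 0 → fail=0;  out ∅∪∅=∅
  n2('ac'): parent n1 fail=0; on 'c' 0 → fail=7;  out ∅∪∅=∅
  n8('cc'): parent n7 fail=0; on 'c' 0 → fail=7;  out ∅∪∅=∅
  n14('ba'): parent n13 fail=0; on 'a' 0 → fail=1;  out ∅∪∅=∅
  n18('be'): parent n13 fail=0; on 'e' 0 → fail=20;  out ∅∪∅=∅
  n21('ee'): parent n20 fail=0; on 'e' 0 → fail=20;  out {5}∪∅={5}
  n3('acd'): parent n2 fail=7; on 'd' 7→0 → fail=0;  out ∅∪∅=∅
  n9('ccb'): parent n8 fail=7; on 'b' 7→0 → fail=13;  out ∅∪{4}={4}
  n15('bac'): parent n14 fail=1; on 'c' 1 → fail=2;  out ∅∪∅=∅
  n19('bee'): parent n18 fail=20; on 'e' 20 → fail=21;  out {3}∪{5}={3,5}
  n4('acdd'): parent n3 fail=0; on 'd' 0 → fail=0;  out ∅∪∅=∅
  n10('ccbb'): parent n9 fail=13; on 'b' 13→0 → fail=13;  out ∅∪{4}={4}
  n16('baca'): parent n15 fail=2; on 'a' 2→7→0 → fail=1;  out ∅∪∅=∅
  n5('acdda'): parent n4 fail=0; on 'a' 0 → fail=1;  out ∅∪∅=∅
  n11('ccbbe'): parent n10 fail=13; on 'e' 13 → fail=18;  out ∅∪∅=∅
  n17('bacac'): parent n16 fail=1; on 'c' 1 → fail=2;  out {2}∪∅={2}
  n6('acddaa'): parent n5 fail=1; on 'a' 1→0 → fail=1;  out {0}∪∅={0}
  n12('ccbbee'): parent n11 fail=18; on 'e' 18 → fail=19;  out {1}∪{3,5}={1,3,5}

Run:
[0] read 'c'  n0⇒n7
[1] read 'a'  n7⇒n1 (fail-walked)
[2] read 'b'  n1⇒n13 (fail-walked)  emit P4@[2:2]
[3] read 'e'  n13⇒n18
[4] read 'e'  n18⇒n19  emit P3@[2:4],P5@[3:4]
[5] read 'b'  n19⇒n13 (fail-walked)  emit P4@[5:5]
[6] read 'c'  n13⇒n7 (fail-walked)
[7] read 'a'  n7⇒n1 (fail-walked)
[8] read 'c'  n1⇒n2
[9] read 'd'  n2⇒n3
[10] read 'd'  n3⇒n4
[11] read 'a'  n4⇒n5
[12] read 'a'  n5⇒n6  emit P0@[7:12]
[13] read 'c'  n6⇒n2 (fail-walked)
[14] read 'e'  n2⇒n20 (fail-walked)
[15] read 'e'  n20⇒n21  emit P5@[14:15]
[16] read 'b'  n21⇒n13 (fail-walked)  emit P4@[16:16]
[17] read 'a'  n13⇒n14
[18] read 'b'  n14⇒n13 (fail-walked)  emit P4@[18:18]
[19] read 'e'  n13⇒n18
[20] read 'e'  n18⇒n19  emit P3@[18:20],P5@[19:20]
[21] read 'c'  n19⇒n7 (fail-walked)
[22] read 'e'  n7⇒n20 (fail-walked)
[23] read 'e'  n20⇒n21  emit P5@[22:23]
[24] read 'd'  n21⇒n0 (fail-walked)
[25] read 'e'  n0⇒n20
[26] read 'a'  n20⇒n1 (fail-walked)
[27] read 'e'  n1⇒n20 (fail-walked)
[28] read 'd'  n20⇒n0 (fail-walked)
[29] read 'b'  n0⇒n13  emit P4@[29:29]
[30] read 'a'  n13⇒n14
[31] read 'c'  n14⇒n15
[32] read 'a'  n15⇒n16
[33] read 'c'  n16⇒n17  emit P2@[29:33]
[34] read 'a'  n17⇒n1 (fail-walked)
[35] read 'c'  n1⇒n2
[36] read 'd'  n2⇒n3
[37] read 'd'  n3⇒n4
[38] read 'a'  n4⇒n5
[39] read 'a'  n5⇒n6  emit P0@[34:39]
[40] read 'a'  n6⇒n1 (fail-walked)
[41] read 'c'  n1⇒n2
[42] read 'e'  n2⇒n20 (fail-walked)
[43] read 'e'  n20⇒n21  emit P5@[42:43]
[44] read 'e'  n21⇒n21 (fail-walked)  emit P5@[43:44]
[45] read 'b'  n21⇒n13 (fail-walked)  emit P4@[45:45]
[46] read 'a'  n13⇒n14
[47] read 'c'  n14⇒n15
[48] read 'a'  n15⇒n16
[49] read 'c'  n16⇒n17  emit P2@[45:49]
[50] read 'e'  n17⇒n20 (fail-walked)
[51] read 'e'  n20⇒n21  emit P5@[50:51]
[52] read 'a'  n21⇒n1 (fail-walked)
[53] read 'c'  n1⇒n2
[54] read 'd'  n2⇒n3
[55] read 'd'  n3⇒n4
[56] read 'a'  n4⇒n5
[57] read 'a'  n5⇒n6  emit P0@[52:57]
[58] read 'a'  n6⇒n1 (fail-walked)
[59] read 'c'  n1⇒n2
[60] read 'd'  n2⇒n3
[61] read 'd'  n3⇒n4
[62] read 'a'  n4⇒n5
[63] read 'a'  n5⇒n6  emit P0@[58:63]
[64] read 'b'  n6⇒n13 (fail-walked)  emit P4@[64:64]
[65] read 'e'  n13⇒n18
[66] read 'e'  n18⇒n19  emit P3@[64:66],P5@[65:66]
[67] read 'a'  n19⇒n1 (fail-walked)
[68] read 'b'  n1⇒n13 (fail-walked)  emit P4@[68:68]

Result: [[2,4],[4,3],[4,5],[5,4],[12,0],[15,5],[16,4],[18,4],[20,3],[20,5],[23,5],[29,4],[33,2],[39,0],[43,5],[44,5],[45,4],[49,2],[51,5],[57,0],[63,0],[64,4],[66,3],[66,5],[68,4]]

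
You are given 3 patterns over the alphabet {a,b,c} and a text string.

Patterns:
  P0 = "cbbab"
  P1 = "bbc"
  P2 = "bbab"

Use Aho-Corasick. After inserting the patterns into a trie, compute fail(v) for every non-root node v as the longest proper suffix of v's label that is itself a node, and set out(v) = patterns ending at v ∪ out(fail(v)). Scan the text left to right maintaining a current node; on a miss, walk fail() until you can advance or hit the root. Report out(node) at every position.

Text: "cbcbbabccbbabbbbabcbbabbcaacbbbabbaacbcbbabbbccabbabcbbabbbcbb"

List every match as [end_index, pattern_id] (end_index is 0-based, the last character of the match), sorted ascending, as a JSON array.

Construct AC machine:
Trie nodes:
  n0 'ε': b→6 c→1
  n1 'c': b→2
  n2 'cb': b→3
  n3 'cbb': a→4
  n4 'cbba': b→5
  n5 'cbbab': ·  [P0 ends]
  n6 'b': b→7
  n7 'bb': a→9 c→8
  n8 'bbc': ·  [P1 ends]
  n9 'bba': b→10
  n10 'bbab': ·  [P2 ends]

BFS fail/out derivation:
  fail(1) 'c': from fail(0)=0 chase 'c': 0 ⇒ 0;  out=∅∪out(0)=∅
  fail(6) 'b': from fail(0)=0 chase 'b': 0 ⇒ 0;  out=∅∪out(0)=∅
  fail(2) 'cb': from fail(1)=0 chase 'b': 0 ⇒ 6;  out=∅∪out(6)=∅
  fail(7) 'bb': from fail(6)=0 chase 'b': 0 ⇒ 6;  out=∅∪out(6)=∅
  fail(3) 'cbb': from fail(2)=6 chase 'b': 6 ⇒ 7;  out=∅∪out(7)=∅
  fail(8) 'bbc': from fail(7)=6 chase 'c': 6→0 ⇒ 1;  out={1}∪out(1)={1}
  fail(9) 'bba': from fail(7)=6 chase 'a': 6→0 ⇒ 0;  out=∅∪out(0)=∅
  fail(4) 'cbba': from fail(3)=7 chase 'a': 7 ⇒ 9;  out=∅∪out(9)=∅
  fail(10) 'bbab': from fail(9)=0 chase 'b': 0 ⇒ 6;  out={2}∪out(6)={2}
  fail(5) 'cbbab': from fail(4)=9 chase 'b': 9 ⇒ 10;  out={0}∪out(10)={0,2}

Text stream:
pos 0 'c': at 1
pos 1 'b': at 2
pos 2 'c': at 1 (fail-walked)
pos 3 'b': at 2
pos 4 'b': at 3
pos 5 'a': at 4
pos 6 'b': at 5  emit P0@[2:6],P2@[3:6]
pos 7 'c': at 1 (fail-walked)
pos 8 'c': at 1 (fail-walked)
pos 9 'b': at 2
pos 10 'b': at 3
pos 11 'a': at 4
pos 12 'b': at 5  emit P0@[8:12],P2@[9:12]
pos 13 'b': at 7 (fail-walked)
pos 14 'b': at 7 (fail-walked)
pos 15 'b': at 7 (fail-walked)
pos 16 'a': at 9
pos 17 'b': at 10  emit P2@[14:17]
pos 18 'c': at 1 (fail-walked)
pos 19 'b': at 2
pos 20 'b': at 3
pos 21 'a': at 4
pos 22 'b': at 5  emit P0@[18:22],P2@[19:22]
pos 23 'b': at 7 (fail-walked)
pos 24 'c': at 8  emit P1@[22:24]
pos 25 'a': at 0 (fail-walked)
pos 26 'a': at 0
pos 27 'c': at 1
pos 28 'b': at 2
pos 29 'b': at 3
pos 30 'b': at 7 (fail-walked)
pos 31 'a': at 9
pos 32 'b': at 10  emit P2@[29:32]
pos 33 'b': at 7 (fail-walked)
pos 34 'a': at 9
pos 35 'a': at 0 (fail-walked)
pos 36 'c': at 1
pos 37 'b': at 2
pos 38 'c': at 1 (fail-walked)
pos 39 'b': at 2
pos 40 'b': at 3
pos 41 'a': at 4
pos 42 'b': at 5  emit P0@[38:42],P2@[39:42]
pos 43 'b': at 7 (fail-walked)
pos 44 'b': at 7 (fail-walked)
pos 45 'c': at 8  emit P1@[43:45]
pos 46 'c': at 1 (fail-walked)
pos 47 'a': at 0 (fail-walked)
pos 48 'b': at 6
pos 49 'b': at 7
pos 50 'a': at 9
pos 51 'b': at 10  emit P2@[48:51]
pos 52 'c': at 1 (fail-walked)
pos 53 'b': at 2
pos 54 'b': at 3
pos 55 'a': at 4
pos 56 'b': at 5  emit P0@[52:56],P2@[53:56]
pos 57 'b': at 7 (fail-walked)
pos 58 'b': at 7 (fail-walked)
pos 59 'c': at 8  emit P1@[57:59]
pos 60 'b': at 2 (fail-walked)
pos 61 'b': at 3

All matches (sorted): [[6,0],[6,2],[12,0],[12,2],[17,2],[22,0],[22,2],[24,1],[32,2],[42,0],[42,2],[45,1],[51,2],[56,0],[56,2],[59,1]]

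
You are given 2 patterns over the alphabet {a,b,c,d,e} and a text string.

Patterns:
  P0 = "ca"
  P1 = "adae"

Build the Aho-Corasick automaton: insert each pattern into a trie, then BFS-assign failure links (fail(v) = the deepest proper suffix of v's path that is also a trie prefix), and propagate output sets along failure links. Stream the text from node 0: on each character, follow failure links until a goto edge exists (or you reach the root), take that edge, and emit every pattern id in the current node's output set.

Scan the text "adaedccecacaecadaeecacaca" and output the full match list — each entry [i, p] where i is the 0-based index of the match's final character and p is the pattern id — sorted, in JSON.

Build:
Trie nodes:
  0='ε' goto a→3 c→1
  1='c' goto a→2
  2='ca' goto ·  [P0 ends]
  3='a' goto d→4
  4='ad' goto a→5
  5='ada' goto e→6
  6='adae' goto ·  [P1 ends]

BFS fail/out derivation:
  fail(1) 'c': from fail(0)=0 chase 'c': 0 ⇒ 0;  out=∅∪out(0)=∅
  fail(3) 'a': from fail(0)=0 chase 'a': 0 ⇒ 0;  out=∅∪out(0)=∅
  fail(2) 'ca': from fail(1)=0 chase 'a': 0 ⇒ 3;  out={0}∪out(3)={0}
  fail(4) 'ad': from fail(3)=0 chase 'd': 0 ⇒ 0;  out=∅∪out(0)=∅
  fail(5) 'ada': from fail(4)=0 chase 'a': 0 ⇒ 3;  out=∅∪out(3)=∅
  fail(6) 'adae': from fail(5)=3 chase 'e': 3→0 ⇒ 0;  out={1}∪out(0)={1}

Text stream:
pos 0 'a': at 3
pos 1 'd': at 4
pos 2 'a': at 5
pos 3 'e': at 6  ** P1@[0:3]
pos 4 'd': at 0 (via fail)
pos 5 'c': at 1
pos 6 'c': at 1 (via fail)
pos 7 'e': at 0 (via fail)
pos 8 'c': at 1
pos 9 'a': at 2  ** P0@[8:9]
pos 10 'c': at 1 (via fail)
pos 11 'a': at 2  ** P0@[10:11]
pos 12 'e': at 0 (via fail)
pos 13 'c': at 1
pos 14 'a': at 2  ** P0@[13:14]
pos 15 'd': at 4 (via fail)
pos 16 'a': at 5
pos 17 'e': at 6  ** P1@[14:17]
pos 18 'e': at 0 (via fail)
pos 19 'c': at 1
pos 20 'a': at 2  ** P0@[19:20]
pos 21 'c': at 1 (via fail)
pos 22 'a': at 2  ** P0@[21:22]
pos 23 'c': at 1 (via fail)
pos 24 'a': at 2  ** P0@[23:24]

Matches: [[3,1],[9,0],[11,0],[14,0],[17,1],[20,0],[22,0],[24,0]]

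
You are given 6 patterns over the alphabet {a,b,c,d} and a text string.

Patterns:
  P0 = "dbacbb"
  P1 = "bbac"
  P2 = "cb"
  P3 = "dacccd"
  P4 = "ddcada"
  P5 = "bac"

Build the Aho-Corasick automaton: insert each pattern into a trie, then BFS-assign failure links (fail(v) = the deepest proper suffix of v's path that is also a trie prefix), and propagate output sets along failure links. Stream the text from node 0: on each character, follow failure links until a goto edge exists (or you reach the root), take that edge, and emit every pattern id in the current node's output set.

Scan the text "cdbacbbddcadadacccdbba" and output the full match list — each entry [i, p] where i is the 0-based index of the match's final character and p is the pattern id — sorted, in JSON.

Construct AC machine:
Trie nodes:
  0='ε' goto b→7 c→11 d→1
  1='d' goto a→13 b→2 d→18
  2='db' goto a→3
  3='dba' goto c→4
  4='dbac' goto b→5
  5='dbacb' goto b→6
  6='dbacbb' goto ·  [P0 ends]
  7='b' goto a→23 b→8
  8='bb' goto a→9
  9='bba' goto c→10
  10='bbac' goto ·  [P1 ends]
  11='c' goto b→12
  12='cb' goto ·  [P2 ends]
  13='da' goto c→14
  14='dac' goto c→15
  15='dacc' goto c→16
  16='daccc' goto d→17
  17='dacccd' goto ·  [P3 ends]
  18='dd' goto c→19
  19='ddc' goto a→20
  20='ddca' goto d→21
  21='ddcad' goto a→22
  22='ddcada' goto ·  [P4 ends]
  23='ba' goto c→24
  24='bac' goto ·  [P5 ends]

BFS fail/out derivation:
  n1('d'): parent n0 fail=0; on 'd' 0 → fail=0;  out ∅∪∅=∅
  n7('b'): parent n0 fail=0; on 'b' 0 → fail=0;  out ∅∪∅=∅
  n11('c'): parent n0 fail=0; on 'c' 0 → fail=0;  out ∅∪∅=∅
  n2('db'): parent n1 fail=0; on 'b' 0 → fail=7;  out ∅∪∅=∅
  n8('bb'): parent n7 fail=0; on 'b' 0 → fail=7;  out ∅∪∅=∅
  n12('cb'): parent n11 fail=0; on 'b' 0 → fail=7;  out {2}∪∅={2}
  n13('da'): parent n1 fail=0; on 'a' 0 → fail=0;  out ∅∪∅=∅
  n18('dd'): parent n1 fail=0; on 'd' 0 → fail=1;  out ∅∪∅=∅
  n23('ba'): parent n7 fail=0; on 'a' 0 → fail=0;  out ∅∪∅=∅
  n3('dba'): parent n2 fail=7; on 'a' 7 → fail=23;  out ∅∪∅=∅
  n9('bba'): parent n8 fail=7; on 'a' 7 → fail=23;  out ∅∪∅=∅
  n14('dac'): parent n13 fail=0; on 'c' 0 → fail=11;  out ∅∪∅=∅
  n19('ddc'): parent n18 fail=1; on 'c' 1→0 → fail=11;  out ∅∪∅=∅
  n24('bac'): parent n23 fail=0; on 'c' 0 → fail=11;  out {5}∪∅={5}
  n4('dbac'): parent n3 fail=23; on 'c' 23 → fail=24;  out ∅∪{5}={5}
  n10('bbac'): parent n9 fail=23; on 'c' 23 → fail=24;  out {1}∪{5}={1,5}
  n15('dacc'): parent n14 fail=11; on 'c' 11→0 → fail=11;  out ∅∪∅=∅
  n20('ddca'): parent n19 fail=11; on 'a' 11→0 → fail=0;  out ∅∪∅=∅
  n5('dbacb'): parent n4 fail=24; on 'b' 24→11 → fail=12;  out ∅∪{2}={2}
  n16('daccc'): parent n15 fail=11; on 'c' 11→0 → fail=11;  out ∅∪∅=∅
  n21('ddcad'): parent n20 fail=0; on 'd' 0 → fail=1;  out ∅∪∅=∅
  n6('dbacbb'): parent n5 fail=12; on 'b' 12→7 → fail=8;  out {0}∪∅={0}
  n17('dacccd'): parent n16 fail=11; on 'd' 11→0 → fail=1;  out {3}∪∅={3}
  n22('ddcada'): parent n21 fail=1; on 'a' 1 → fail=13;  out {4}∪∅={4}

Text stream:
i=0 'c': node 0→11
i=1 'd': node 11→1 (via fail)
i=2 'b': node 1→2
i=3 'a': node 2→3
i=4 'c': node 3→4  ** P5@[2:4]
i=5 'b': node 4→5  ** P2@[4:5]
i=6 'b': node 5→6  ** P0@[1:6]
i=7 'd': node 6→1 (via fail)
i=8 'd': node 1→18
i=9 'c': node 18→19
i=10 'a': node 19→20
i=11 'd': node 20→21
i=12 'a': node 21→22  ** P4@[7:12]
i=13 'd': node 22→1 (via fail)
i=14 'a': node 1→13
i=15 'c': node 13→14
i=16 'c': node 14→15
i=17 'c': node 15→16
i=18 'd': node 16→17  ** P3@[13:18]
i=19 'b': node 17→2 (via fail)
i=20 'b': node 2→8 (via fail)
i=21 'a': node 8→9

Result: [[4,5],[5,2],[6,0],[12,4],[18,3]]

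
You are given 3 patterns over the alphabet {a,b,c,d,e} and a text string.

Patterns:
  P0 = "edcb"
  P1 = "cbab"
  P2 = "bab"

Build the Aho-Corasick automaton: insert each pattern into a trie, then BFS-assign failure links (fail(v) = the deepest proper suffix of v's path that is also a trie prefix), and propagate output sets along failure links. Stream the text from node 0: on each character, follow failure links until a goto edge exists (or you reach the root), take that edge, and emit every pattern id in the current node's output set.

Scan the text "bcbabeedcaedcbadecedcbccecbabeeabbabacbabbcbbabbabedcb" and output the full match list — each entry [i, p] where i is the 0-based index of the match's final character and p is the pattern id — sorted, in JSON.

Construct AC machine:
Trie (insert patterns):
  0='ε' goto b→9 c→5 e→1
  1='e' goto d→2
  2='ed' goto c→3
  3='edc' goto b→4
  4='edcb' goto ·  [P0 ends]
  5='c' goto b→6
  6='cb' goto a→7
  7='cba' goto b→8
  8='cbab' goto ·  [P1 ends]
  9='b' goto a→10
  10='ba' goto b→11
  11='bab' goto ·  [P2 ends]

BFS fail/out derivation:
  n1('e'): parent n0 fail=0; on 'e' 0 → fail=0;  out ∅∪∅=∅
  n5('c'): parent n0 fail=0; on 'c' 0 → fail=0;  out ∅∪∅=∅
  n9('b'): parent n0 fail=0; on 'b' 0 → fail=0;  out ∅∪∅=∅
  n2('ed'): parent n1 fail=0; on 'd' 0 → fail=0;  out ∅∪∅=∅
  n6('cb'): parent n5 fail=0; on 'b' 0 → fail=9;  out ∅∪∅=∅
  n10('ba'): parent n9 fail=0; on 'a' 0 → fail=0;  out ∅∪∅=∅
  n3('edc'): parent n2 fail=0; on 'c' 0 → fail=5;  out ∅∪∅=∅
  n7('cba'): parent n6 fail=9; on 'a' 9 → fail=10;  out ∅∪∅=∅
  n11('bab'): parent n10 fail=0; on 'b' 0 → fail=9;  out {2}∪∅={2}
  n4('edcb'): parent n3 fail=5; on 'b' 5 → fail=6;  out {0}∪∅={0}
  n8('cbab'): parent n7 fail=10; on 'b' 10 → fail=11;  out {1}∪{2}={1,2}

Run:
[0] read 'b'  n0⇒n9
[1] read 'c'  n9⇒n5 (fail-walked)
[2] read 'b'  n5⇒n6
[3] read 'a'  n6⇒n7
[4] read 'b'  n7⇒n8  emit P1@[1:4],P2@[2:4]
[5] read 'e'  n8⇒n1 (fail-walked)
[6] read 'e'  n1⇒n1 (fail-walked)
[7] read 'd'  n1⇒n2
[8] read 'c'  n2⇒n3
[9] read 'a'  n3⇒n0 (fail-walked)
[10] read 'e'  n0⇒n1
[11] read 'd'  n1⇒n2
[12] read 'c'  n2⇒n3
[13] read 'b'  n3⇒n4  emit P0@[10:13]
[14] read 'a'  n4⇒n7 (fail-walked)
[15] read 'd'  n7⇒n0 (fail-walked)
[16] read 'e'  n0⇒n1
[17] read 'c'  n1⇒n5 (fail-walked)
[18] read 'e'  n5⇒n1 (fail-walked)
[19] read 'd'  n1⇒n2
[20] read 'c'  n2⇒n3
[21] read 'b'  n3⇒n4  emit P0@[18:21]
[22] read 'c'  n4⇒n5 (fail-walked)
[23] read 'c'  n5⇒n5 (fail-walked)
[24] read 'e'  n5⇒n1 (fail-walked)
[25] read 'c'  n1⇒n5 (fail-walked)
[26] read 'b'  n5⇒n6
[27] read 'a'  n6⇒n7
[28] read 'b'  n7⇒n8  emit P1@[25:28],P2@[26:28]
[29] read 'e'  n8⇒n1 (fail-walked)
[30] read 'e'  n1⇒n1 (fail-walked)
[31] read 'a'  n1⇒n0 (fail-walked)
[32] read 'b'  n0⇒n9
[33] read 'b'  n9⇒n9 (fail-walked)
[34] read 'a'  n9⇒n10
[35] read 'b'  n10⇒n11  emit P2@[33:35]
[36] read 'a'  n11⇒n10 (fail-walked)
[37] read 'c'  n10⇒n5 (fail-walked)
[38] read 'b'  n5⇒n6
[39] read 'a'  n6⇒n7
[40] read 'b'  n7⇒n8  emit P1@[37:40],P2@[38:40]
[41] read 'b'  n8⇒n9 (fail-walked)
[42] read 'c'  n9⇒n5 (fail-walked)
[43] read 'b'  n5⇒n6
[44] read 'b'  n6⇒n9 (fail-walked)
[45] read 'a'  n9⇒n10
[46] read 'b'  n10⇒n11  emit P2@[44:46]
[47] read 'b'  n11⇒n9 (fail-walked)
[48] read 'a'  n9⇒n10
[49] read 'b'  n10⇒n11  emit P2@[47:49]
[50] read 'e'  n11⇒n1 (fail-walked)
[51] read 'd'  n1⇒n2
[52] read 'c'  n2⇒n3
[53] read 'b'  n3⇒n4  emit P0@[50:53]

Matches: [[4,1],[4,2],[13,0],[21,0],[28,1],[28,2],[35,2],[40,1],[40,2],[46,2],[49,2],[53,0]]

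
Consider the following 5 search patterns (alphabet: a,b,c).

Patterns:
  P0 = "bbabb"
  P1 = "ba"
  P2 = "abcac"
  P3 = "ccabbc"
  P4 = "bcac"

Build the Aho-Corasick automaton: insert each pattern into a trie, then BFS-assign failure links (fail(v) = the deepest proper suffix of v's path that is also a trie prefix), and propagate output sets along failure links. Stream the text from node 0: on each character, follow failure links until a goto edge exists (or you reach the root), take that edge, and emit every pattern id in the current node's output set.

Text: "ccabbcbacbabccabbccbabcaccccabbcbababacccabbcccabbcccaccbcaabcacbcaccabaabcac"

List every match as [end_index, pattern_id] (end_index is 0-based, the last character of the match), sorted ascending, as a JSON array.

Construct AC machine:
Trie nodes:
  0='ε' goto a→7 b→1 c→12
  1='b' goto a→6 b→2 c→18
  2='bb' goto a→3
  3='bba' goto b→4
  4='bbab' goto b→5
  5='bbabb' goto ·  ←P0
  6='ba' goto ·  ←P1
  7='a' goto b→8
  8='ab' goto c→9
  9='abc' goto a→10
  10='abca' goto c→11
  11='abcac' goto ·  ←P2
  12='c' goto c→13
  13='cc' goto a→14
  14='cca' goto b→15
  15='ccab' goto b→16
  16='ccabb' goto c→17
  17='ccabbc' goto ·  ←P3
  18='bc' goto a→19
  19='bca' goto c→20
  20='bcac' goto ·  ←P4

BFS fail/out derivation:
  fail(1) 'b': from fail(0)=0 chase 'b': 0 ⇒ 0;  out=∅∪out(0)=∅
  fail(7) 'a': from fail(0)=0 chase 'a': 0 ⇒ 0;  out=∅∪out(0)=∅
  fail(12) 'c': from fail(0)=0 chase 'c': 0 ⇒ 0;  out=∅∪out(0)=∅
  fail(2) 'bb': from fail(1)=0 chase 'b': 0 ⇒ 1;  out=∅∪out(1)=∅
  fail(6) 'ba': from fail(1)=0 chase 'a': 0 ⇒ 7;  out={1}∪out(7)={1}
  fail(8) 'ab': from fail(7)=0 chase 'b': 0 ⇒ 1;  out=∅∪out(1)=∅
  fail(13) 'cc': from fail(12)=0 chase 'c': 0 ⇒ 12;  out=∅∪out(12)=∅
  fail(18) 'bc': from fail(1)=0 chase 'c': 0 ⇒ 12;  out=∅∪out(12)=∅
  fail(3) 'bba': from fail(2)=1 chase 'a': 1 ⇒ 6;  out=∅∪out(6)={1}
  fail(9) 'abc': from fail(8)=1 chase 'c': 1 ⇒ 18;  out=∅∪out(18)=∅
  fail(14) 'cca': from fail(13)=12 chase 'a': 12→0 ⇒ 7;  out=∅∪out(7)=∅
  fail(19) 'bca': from fail(18)=12 chase 'a': 12→0 ⇒ 7;  out=∅∪out(7)=∅
  fail(4) 'bbab': from fail(3)=6 chase 'b': 6→7 ⇒ 8;  out=∅∪out(8)=∅
  fail(10) 'abca': from fail(9)=18 chase 'a': 18 ⇒ 19;  out=∅∪out(19)=∅
  fail(15) 'ccab': from fail(14)=7 chase 'b': 7 ⇒ 8;  out=∅∪out(8)=∅
  fail(20) 'bcac': from fail(19)=7 chase 'c': 7→0 ⇒ 12;  out={4}∪out(12)={4}
  fail(5) 'bbabb': from fail(4)=8 chase 'b': 8→1 ⇒ 2;  out={0}∪out(2)={0}
  fail(11) 'abcac': from fail(10)=19 chase 'c': 19 ⇒ 20;  out={2}∪out(20)={2,4}
  fail(16) 'ccabb': from fail(15)=8 chase 'b': 8→1 ⇒ 2;  out=∅∪out(2)=∅
  fail(17) 'ccabbc': from fail(16)=2 chase 'c': 2→1 ⇒ 18;  out={3}∪out(18)={3}

Scan:
i=0 'c': node 0→12
i=1 'c': node 12→13
i=2 'a': node 13→14
i=3 'b': node 14→15
i=4 'b': node 15→16
i=5 'c': node 16→17  ** P3@[0:5]
i=6 'b': node 17→1 (via fail)
i=7 'a': node 1→6  ** P1@[6:7]
i=8 'c': node 6→12 (via fail)
i=9 'b': node 12→1 (via fail)
i=10 'a': node 1→6  ** P1@[9:10]
i=11 'b': node 6→8 (via fail)
i=12 'c': node 8→9
i=13 'c': node 9→13 (via fail)
i=14 'a': node 13→14
i=15 'b': node 14→15
i=16 'b': node 15→16
i=17 'c': node 16→17  ** P3@[12:17]
i=18 'c': node 17→13 (via fail)
i=19 'b': node 13→1 (via fail)
i=20 'a': node 1→6  ** P1@[19:20]
i=21 'b': node 6→8 (via fail)
i=22 'c': node 8→9
i=23 'a': node 9→10
i=24 'c': node 10→11  ** P2@[20:24],P4@[21:24]
i=25 'c': node 11→13 (via fail)
i=26 'c': node 13→13 (via fail)
i=27 'c': node 13→13 (via fail)
i=28 'a': node 13→14
i=29 'b': node 14→15
i=30 'b': node 15→16
i=31 'c': node 16→17  ** P3@[26:31]
i=32 'b': node 17→1 (via fail)
i=33 'a': node 1→6  ** P1@[32:33]
i=34 'b': node 6→8 (via fail)
i=35 'a': node 8→6 (via fail)  ** P1@[34:35]
i=36 'b': node 6→8 (via fail)
i=37 'a': node 8→6 (via fail)  ** P1@[36:37]
i=38 'c': node 6→12 (via fail)
i=39 'c': node 12→13
i=40 'c': node 13→13 (via fail)
i=41 'a': node 13→14
i=42 'b': node 14→15
i=43 'b': node 15→16
i=44 'c': node 16→17  ** P3@[39:44]
i=45 'c': node 17→13 (via fail)
i=46 'c': node 13→13 (via fail)
i=47 'a': node 13→14
i=48 'b': node 14→15
i=49 'b': node 15→16
i=50 'c': node 16→17  ** P3@[45:50]
i=51 'c': node 17→13 (via fail)
i=52 'c': node 13→13 (via fail)
i=53 'a': node 13→14
i=54 'c': node 14→12 (via fail)
i=55 'c': node 12→13
i=56 'b': node 13→1 (via fail)
i=57 'c': node 1→18
i=58 'a': node 18→19
i=59 'a': node 19→7 (via fail)
i=60 'b': node 7→8
i=61 'c': node 8→9
i=62 'a': node 9→10
i=63 'c': node 10→11  ** P2@[59:63],P4@[60:63]
i=64 'b': node 11→1 (via fail)
i=65 'c': node 1→18
i=66 'a': node 18→19
i=67 'c': node 19→20  ** P4@[64:67]
i=68 'c': node 20→13 (via fail)
i=69 'a': node 13→14
i=70 'b': node 14→15
i=71 'a': node 15→6 (via fail)  ** P1@[70:71]
i=72 'a': node 6→7 (via fail)
i=73 'b': node 7→8
i=74 'c': node 8→9
i=75 'a': node 9→10
i=76 'c': node 10→11  ** P2@[72:76],P4@[73:76]

Result: [[5,3],[7,1],[10,1],[17,3],[20,1],[24,2],[24,4],[31,3],[33,1],[35,1],[37,1],[44,3],[50,3],[63,2],[63,4],[67,4],[71,1],[76,2],[76,4]]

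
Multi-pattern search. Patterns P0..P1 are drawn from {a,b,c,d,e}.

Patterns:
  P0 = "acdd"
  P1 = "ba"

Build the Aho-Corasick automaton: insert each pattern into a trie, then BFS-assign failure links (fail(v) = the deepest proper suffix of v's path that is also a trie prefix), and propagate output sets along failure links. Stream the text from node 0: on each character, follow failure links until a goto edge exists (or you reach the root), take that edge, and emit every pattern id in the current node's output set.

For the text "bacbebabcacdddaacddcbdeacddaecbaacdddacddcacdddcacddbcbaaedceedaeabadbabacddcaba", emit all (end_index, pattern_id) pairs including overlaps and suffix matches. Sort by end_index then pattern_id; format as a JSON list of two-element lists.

Build:
Trie nodes:
  0='ε' goto a→1 b→5
  1='a' goto c→2
  2='ac' goto d→3
  3='acd' goto d→4
  4='acdd' goto ·  [P0 ends]
  5='b' goto a→6
  6='ba' goto ·  [P1 ends]

Failure links (BFS by depth):
  fail(1) 'a': from fail(0)=0 chase 'a': 0 ⇒ 0;  out=∅∪out(0)=∅
  fail(5) 'b': from fail(0)=0 chase 'b': 0 ⇒ 0;  out=∅∪out(0)=∅
  fail(2) 'ac': from fail(1)=0 chase 'c': 0 ⇒ 0;  out=∅∪out(0)=∅
  fail(6) 'ba': from fail(5)=0 chase 'a': 0 ⇒ 1;  out={1}∪out(1)={1}
  fail(3) 'acd': from fail(2)=0 chase 'd': 0 ⇒ 0;  out=∅∪out(0)=∅
  fail(4) 'acdd': from fail(3)=0 chase 'd': 0 ⇒ 0;  out={0}∪out(0)={0}

Scan:
[0] read 'b'  n0⇒n5
[1] read 'a'  n5⇒n6  → match P1@[0:1]
[2] read 'c'  n6⇒n2 ·f
[3] read 'b'  n2⇒n5 ·f
[4] read 'e'  n5⇒n0 ·f
[5] read 'b'  n0⇒n5
[6] read 'a'  n5⇒n6  → match P1@[5:6]
[7] read 'b'  n6⇒n5 ·f
[8] read 'c'  n5⇒n0 ·f
[9] read 'a'  n0⇒n1
[10] read 'c'  n1⇒n2
[11] read 'd'  n2⇒n3
[12] read 'd'  n3⇒n4  → match P0@[9:12]
[13] read 'd'  n4⇒n0 ·f
[14] read 'a'  n0⇒n1
[15] read 'a'  n1⇒n1 ·f
[16] read 'c'  n1⇒n2
[17] read 'd'  n2⇒n3
[18] read 'd'  n3⇒n4  → match P0@[15:18]
[19] read 'c'  n4⇒n0 ·f
[20] read 'b'  n0⇒n5
[21] read 'd'  n5⇒n0 ·f
[22] read 'e'  n0⇒n0
[23] read 'a'  n0⇒n1
[24] read 'c'  n1⇒n2
[25] read 'd'  n2⇒n3
[26] read 'd'  n3⇒n4  → match P0@[23:26]
[27] read 'a'  n4⇒n1 ·f
[28] read 'e'  n1⇒n0 ·f
[29] read 'c'  n0⇒n0
[30] read 'b'  n0⇒n5
[31] read 'a'  n5⇒n6  → match P1@[30:31]
[32] read 'a'  n6⇒n1 ·f
[33] read 'c'  n1⇒n2
[34] read 'd'  n2⇒n3
[35] read 'd'  n3⇒n4  → match P0@[32:35]
[36] read 'd'  n4⇒n0 ·f
[37] read 'a'  n0⇒n1
[38] read 'c'  n1⇒n2
[39] read 'd'  n2⇒n3
[40] read 'd'  n3⇒n4  → match P0@[37:40]
[41] read 'c'  n4⇒n0 ·f
[42] read 'a'  n0⇒n1
[43] read 'c'  n1⇒n2
[44] read 'd'  n2⇒n3
[45] read 'd'  n3⇒n4  → match P0@[42:45]
[46] read 'd'  n4⇒n0 ·f
[47] read 'c'  n0⇒n0
[48] read 'a'  n0⇒n1
[49] read 'c'  n1⇒n2
[50] read 'd'  n2⇒n3
[51] read 'd'  n3⇒n4  → match P0@[48:51]
[52] read 'b'  n4⇒n5 ·f
[53] read 'c'  n5⇒n0 ·f
[54] read 'b'  n0⇒n5
[55] read 'a'  n5⇒n6  → match P1@[54:55]
[56] read 'a'  n6⇒n1 ·f
[57] read 'e'  n1⇒n0 ·f
[58] read 'd'  n0⇒n0
[59] read 'c'  n0⇒n0
[60] read 'e'  n0⇒n0
[61] read 'e'  n0⇒n0
[62] read 'd'  n0⇒n0
[63] read 'a'  n0⇒n1
[64] read 'e'  n1⇒n0 ·f
[65] read 'a'  n0⇒n1
[66] read 'b'  n1⇒n5 ·f
[67] read 'a'  n5⇒n6  → match P1@[66:67]
[68] read 'd'  n6⇒n0 ·f
[69] read 'b'  n0⇒n5
[70] read 'a'  n5⇒n6  → match P1@[69:70]
[71] read 'b'  n6⇒n5 ·f
[72] read 'a'  n5⇒n6  → match P1@[71:72]
[73] read 'c'  n6⇒n2 ·f
[74] read 'd'  n2⇒n3
[75] read 'd'  n3⇒n4  → match P0@[72:75]
[76] read 'c'  n4⇒n0 ·f
[77] read 'a'  n0⇒n1
[78] read 'b'  n1⇒n5 ·f
[79] read 'a'  n5⇒n6  → match P1@[78:79]

Result: [[1,1],[6,1],[12,0],[18,0],[26,0],[31,1],[35,0],[40,0],[45,0],[51,0],[55,1],[67,1],[70,1],[72,1],[75,0],[79,1]]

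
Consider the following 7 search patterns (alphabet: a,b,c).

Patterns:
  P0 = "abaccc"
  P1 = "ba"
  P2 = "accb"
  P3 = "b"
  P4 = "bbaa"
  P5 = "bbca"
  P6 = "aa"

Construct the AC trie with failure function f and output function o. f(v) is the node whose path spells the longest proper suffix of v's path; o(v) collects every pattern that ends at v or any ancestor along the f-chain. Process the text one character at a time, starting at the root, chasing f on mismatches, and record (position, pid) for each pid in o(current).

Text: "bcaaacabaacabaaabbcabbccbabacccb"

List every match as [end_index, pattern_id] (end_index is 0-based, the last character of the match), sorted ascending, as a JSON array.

Build:
Trie nodes:
  n0 'ε': a→1 b→7
  n1 'a': a→17 b→2 c→9
  n2 'ab': a→3
  n3 'aba': c→4
  n4 'abac': c→5
  n5 'abacc': c→6
  n6 'abaccc': ·  ←P0
  n7 'b': a→8 b→12  ←P3
  n8 'ba': ·  ←P1
  n9 'ac': c→10
  n10 'acc': b→11
  n11 'accb': ·  ←P2
  n12 'bb': a→13 c→15
  n13 'bba': a→14
  n14 'bbaa': ·  ←P4
  n15 'bbc': a→16
  n16 'bbca': ·  ←P5
  n17 'aa': ·  ←P6

Failure links (BFS by depth):
  fail(1) 'a': from fail(0)=0 chase 'a': 0 ⇒ 0;  out=∅∪out(0)=∅
  fail(7) 'b': from fail(0)=0 chase 'b': 0 ⇒ 0;  out={3}∪out(0)={3}
  fail(2) 'ab': from fail(1)=0 chase 'b': 0 ⇒ 7;  out=∅∪out(7)={3}
  fail(8) 'ba': from fail(7)=0 chase 'a': 0 ⇒ 1;  out={1}∪out(1)={1}
  fail(9) 'ac': from fail(1)=0 chase 'c': 0 ⇒ 0;  out=∅∪out(0)=∅
  fail(12) 'bb': from fail(7)=0 chase 'b': 0 ⇒ 7;  out=∅∪out(7)={3}
  fail(17) 'aa': from fail(1)=0 chase 'a': 0 ⇒ 1;  out={6}∪out(1)={6}
  fail(3) 'aba': from fail(2)=7 chase 'a': 7 ⇒ 8;  out=∅∪out(8)={1}
  fail(10) 'acc': from fail(9)=0 chase 'c': 0 ⇒ 0;  out=∅∪out(0)=∅
  fail(13) 'bba': from fail(12)=7 chase 'a': 7 ⇒ 8;  out=∅∪out(8)={1}
  fail(15) 'bbc': from fail(12)=7 chase 'c': 7→0 ⇒ 0;  out=∅∪out(0)=∅
  fail(4) 'abac': from fail(3)=8 chase 'c': 8→1 ⇒ 9;  out=∅∪out(9)=∅
  fail(11) 'accb': from fail(10)=0 chase 'b': 0 ⇒ 7;  out={2}∪out(7)={2,3}
  fail(14) 'bbaa': from fail(13)=8 chase 'a': 8→1 ⇒ 17;  out={4}∪out(17)={4,6}
  fail(16) 'bbca': from fail(15)=0 chase 'a': 0 ⇒ 1;  out={5}∪out(1)={5}
  fail(5) 'abacc': from fail(4)=9 chase 'c': 9 ⇒ 10;  out=∅∪out(10)=∅
  fail(6) 'abaccc': from fail(5)=10 chase 'c': 10→0 ⇒ 0;  out={0}∪out(0)={0}

Text stream:
pos 0 'b': at 7  emit P3@[0:0]
pos 1 'c': at 0 (via fail)
pos 2 'a': at 1
pos 3 'a': at 17  emit P6@[2:3]
pos 4 'a': at 17 (via fail)  emit P6@[3:4]
pos 5 'c': at 9 (via fail)
pos 6 'a': at 1 (via fail)
pos 7 'b': at 2  emit P3@[7:7]
pos 8 'a': at 3  emit P1@[7:8]
pos 9 'a': at 17 (via fail)  emit P6@[8:9]
pos 10 'c': at 9 (via fail)
pos 11 'a': at 1 (via fail)
pos 12 'b': at 2  emit P3@[12:12]
pos 13 'a': at 3  emit P1@[12:13]
pos 14 'a': at 17 (via fail)  emit P6@[13:14]
pos 15 'a': at 17 (via fail)  emit P6@[14:15]
pos 16 'b': at 2 (via fail)  emit P3@[16:16]
pos 17 'b': at 12 (via fail)  emit P3@[17:17]
pos 18 'c': at 15
pos 19 'a': at 16  emit P5@[16:19]
pos 20 'b': at 2 (via fail)  emit P3@[20:20]
pos 21 'b': at 12 (via fail)  emit P3@[21:21]
pos 22 'c': at 15
pos 23 'c': at 0 (via fail)
pos 24 'b': at 7  emit P3@[24:24]
pos 25 'a': at 8  emit P1@[24:25]
pos 26 'b': at 2 (via fail)  emit P3@[26:26]
pos 27 'a': at 3  emit P1@[26:27]
pos 28 'c': at 4
pos 29 'c': at 5
pos 30 'c': at 6  emit P0@[25:30]
pos 31 'b': at 7 (via fail)  emit P3@[31:31]

Result: [[0,3],[3,6],[4,6],[7,3],[8,1],[9,6],[12,3],[13,1],[14,6],[15,6],[16,3],[17,3],[19,5],[20,3],[21,3],[24,3],[25,1],[26,3],[27,1],[30,0],[31,3]]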